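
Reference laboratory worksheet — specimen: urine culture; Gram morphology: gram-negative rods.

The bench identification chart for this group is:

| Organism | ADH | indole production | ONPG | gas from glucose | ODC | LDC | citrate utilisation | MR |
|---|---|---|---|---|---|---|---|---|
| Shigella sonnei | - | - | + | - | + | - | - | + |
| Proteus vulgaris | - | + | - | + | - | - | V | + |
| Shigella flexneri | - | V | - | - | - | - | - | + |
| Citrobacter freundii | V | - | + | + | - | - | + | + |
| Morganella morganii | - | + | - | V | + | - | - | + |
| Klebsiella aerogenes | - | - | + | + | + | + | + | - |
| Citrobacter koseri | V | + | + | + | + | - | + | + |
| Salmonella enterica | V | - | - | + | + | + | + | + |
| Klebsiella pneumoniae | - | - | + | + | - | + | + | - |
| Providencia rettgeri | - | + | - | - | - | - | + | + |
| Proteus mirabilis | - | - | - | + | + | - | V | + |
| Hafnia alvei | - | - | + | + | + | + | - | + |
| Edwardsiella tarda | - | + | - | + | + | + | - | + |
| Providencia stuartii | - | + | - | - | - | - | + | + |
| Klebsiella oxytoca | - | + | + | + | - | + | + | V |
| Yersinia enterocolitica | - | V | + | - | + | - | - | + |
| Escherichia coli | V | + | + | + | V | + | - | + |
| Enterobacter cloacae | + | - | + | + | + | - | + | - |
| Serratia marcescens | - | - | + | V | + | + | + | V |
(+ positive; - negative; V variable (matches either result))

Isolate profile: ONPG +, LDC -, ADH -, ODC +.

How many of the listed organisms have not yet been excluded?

3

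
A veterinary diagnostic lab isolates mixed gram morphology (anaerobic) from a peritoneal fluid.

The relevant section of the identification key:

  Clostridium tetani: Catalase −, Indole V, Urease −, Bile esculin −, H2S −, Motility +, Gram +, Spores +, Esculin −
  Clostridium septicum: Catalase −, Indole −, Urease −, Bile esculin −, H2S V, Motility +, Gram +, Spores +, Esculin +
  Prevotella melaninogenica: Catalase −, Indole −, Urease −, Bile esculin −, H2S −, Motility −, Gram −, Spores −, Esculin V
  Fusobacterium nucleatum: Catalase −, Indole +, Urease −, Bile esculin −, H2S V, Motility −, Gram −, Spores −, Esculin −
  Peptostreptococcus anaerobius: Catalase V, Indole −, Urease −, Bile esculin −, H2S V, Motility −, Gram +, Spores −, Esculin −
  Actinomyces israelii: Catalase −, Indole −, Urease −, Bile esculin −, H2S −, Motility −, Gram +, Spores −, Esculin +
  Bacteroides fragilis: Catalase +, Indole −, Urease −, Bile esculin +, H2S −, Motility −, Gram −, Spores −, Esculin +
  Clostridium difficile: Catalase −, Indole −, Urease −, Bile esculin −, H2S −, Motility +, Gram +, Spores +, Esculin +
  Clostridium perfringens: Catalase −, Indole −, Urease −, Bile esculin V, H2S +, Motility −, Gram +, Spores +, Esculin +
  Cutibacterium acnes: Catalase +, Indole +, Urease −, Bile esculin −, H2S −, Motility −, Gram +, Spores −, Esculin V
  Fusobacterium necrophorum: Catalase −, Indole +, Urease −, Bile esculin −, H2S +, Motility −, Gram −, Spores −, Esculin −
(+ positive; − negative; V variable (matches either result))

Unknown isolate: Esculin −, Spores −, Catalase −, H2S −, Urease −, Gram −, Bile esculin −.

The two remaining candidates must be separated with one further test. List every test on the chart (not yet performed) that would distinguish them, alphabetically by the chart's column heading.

Urease −: all 11 remaining candidates are consistent.
H2S −: excludes Clostridium perfringens, Fusobacterium necrophorum — 9 left.
Esculin −: excludes Clostridium septicum, Actinomyces israelii, Bacteroides fragilis, Clostridium difficile — 5 left.
Catalase −: excludes Cutibacterium acnes — 4 left.
Bile esculin −: all 4 remaining candidates are consistent.
Spores −: excludes Clostridium tetani — 3 left.
Gram −: excludes Peptostreptococcus anaerobius — 2 left.
Two candidates remain: Fusobacterium nucleatum and Prevotella melaninogenica.
  Indole: Fusobacterium nucleatum +, Prevotella melaninogenica − — discriminates.
  Motility: − vs − — same for both, does not separate.

Indole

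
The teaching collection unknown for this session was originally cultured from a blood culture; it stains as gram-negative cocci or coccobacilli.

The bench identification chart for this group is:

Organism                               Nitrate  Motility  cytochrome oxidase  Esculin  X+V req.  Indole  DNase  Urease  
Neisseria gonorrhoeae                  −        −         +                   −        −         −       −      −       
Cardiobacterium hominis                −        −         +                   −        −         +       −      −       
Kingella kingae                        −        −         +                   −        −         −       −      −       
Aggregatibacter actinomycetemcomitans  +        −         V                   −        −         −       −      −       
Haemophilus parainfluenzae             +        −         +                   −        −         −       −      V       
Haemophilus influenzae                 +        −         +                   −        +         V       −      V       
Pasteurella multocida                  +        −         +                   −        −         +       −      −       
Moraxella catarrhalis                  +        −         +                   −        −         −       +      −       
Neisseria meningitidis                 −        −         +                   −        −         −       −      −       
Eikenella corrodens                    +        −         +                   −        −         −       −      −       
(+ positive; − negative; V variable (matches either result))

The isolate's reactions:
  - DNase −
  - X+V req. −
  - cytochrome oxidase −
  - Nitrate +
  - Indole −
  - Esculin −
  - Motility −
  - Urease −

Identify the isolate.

Esculin −: all 10 remaining candidates are consistent.
DNase −: excludes Moraxella catarrhalis — 9 left.
Nitrate +: excludes Neisseria gonorrhoeae, Cardiobacterium hominis, Kingella kingae, Neisseria meningitidis — 5 left.
cytochrome oxidase −: excludes Haemophilus parainfluenzae, Haemophilus influenzae, Pasteurella multocida, Eikenella corrodens — 1 left.
Urease −: the one remaining candidate is consistent.
Motility −: the one remaining candidate is consistent.
Indole −: the one remaining candidate is consistent.
X+V req. −: the one remaining candidate is consistent.

Aggregatibacter actinomycetemcomitans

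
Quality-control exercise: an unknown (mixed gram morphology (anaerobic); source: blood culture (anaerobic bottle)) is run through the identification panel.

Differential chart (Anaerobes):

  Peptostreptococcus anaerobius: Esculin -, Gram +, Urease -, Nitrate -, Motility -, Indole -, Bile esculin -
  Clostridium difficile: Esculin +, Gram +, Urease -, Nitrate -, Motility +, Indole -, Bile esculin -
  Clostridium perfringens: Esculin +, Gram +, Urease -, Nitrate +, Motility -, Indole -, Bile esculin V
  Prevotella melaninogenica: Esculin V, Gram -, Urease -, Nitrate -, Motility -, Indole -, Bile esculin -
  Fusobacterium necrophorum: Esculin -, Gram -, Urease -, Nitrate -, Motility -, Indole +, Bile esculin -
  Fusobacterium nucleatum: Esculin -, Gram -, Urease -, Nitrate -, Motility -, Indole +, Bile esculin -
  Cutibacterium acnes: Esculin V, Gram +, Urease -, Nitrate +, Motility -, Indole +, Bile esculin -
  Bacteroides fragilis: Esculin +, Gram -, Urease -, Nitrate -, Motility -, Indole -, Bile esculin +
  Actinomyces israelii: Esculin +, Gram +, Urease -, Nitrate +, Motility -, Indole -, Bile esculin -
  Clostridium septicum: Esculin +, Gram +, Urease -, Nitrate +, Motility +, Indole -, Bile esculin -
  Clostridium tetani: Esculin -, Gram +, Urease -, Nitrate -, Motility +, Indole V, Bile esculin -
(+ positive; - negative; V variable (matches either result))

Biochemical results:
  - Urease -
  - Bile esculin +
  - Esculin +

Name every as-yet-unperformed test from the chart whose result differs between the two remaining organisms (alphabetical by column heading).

Gram, Nitrate

Bile esculin +: excludes 9 organisms — 2 left.
Esculin +: all 2 remaining candidates are consistent.
Urease -: all 2 remaining candidates are consistent.
Two candidates remain: Bacteroides fragilis and Clostridium perfringens.
  Gram: Bacteroides fragilis -, Clostridium perfringens + — discriminates.
  Nitrate: Bacteroides fragilis -, Clostridium perfringens + — discriminates.
  Motility: - vs - — same for both, does not separate.
  Indole: - vs - — same for both, does not separate.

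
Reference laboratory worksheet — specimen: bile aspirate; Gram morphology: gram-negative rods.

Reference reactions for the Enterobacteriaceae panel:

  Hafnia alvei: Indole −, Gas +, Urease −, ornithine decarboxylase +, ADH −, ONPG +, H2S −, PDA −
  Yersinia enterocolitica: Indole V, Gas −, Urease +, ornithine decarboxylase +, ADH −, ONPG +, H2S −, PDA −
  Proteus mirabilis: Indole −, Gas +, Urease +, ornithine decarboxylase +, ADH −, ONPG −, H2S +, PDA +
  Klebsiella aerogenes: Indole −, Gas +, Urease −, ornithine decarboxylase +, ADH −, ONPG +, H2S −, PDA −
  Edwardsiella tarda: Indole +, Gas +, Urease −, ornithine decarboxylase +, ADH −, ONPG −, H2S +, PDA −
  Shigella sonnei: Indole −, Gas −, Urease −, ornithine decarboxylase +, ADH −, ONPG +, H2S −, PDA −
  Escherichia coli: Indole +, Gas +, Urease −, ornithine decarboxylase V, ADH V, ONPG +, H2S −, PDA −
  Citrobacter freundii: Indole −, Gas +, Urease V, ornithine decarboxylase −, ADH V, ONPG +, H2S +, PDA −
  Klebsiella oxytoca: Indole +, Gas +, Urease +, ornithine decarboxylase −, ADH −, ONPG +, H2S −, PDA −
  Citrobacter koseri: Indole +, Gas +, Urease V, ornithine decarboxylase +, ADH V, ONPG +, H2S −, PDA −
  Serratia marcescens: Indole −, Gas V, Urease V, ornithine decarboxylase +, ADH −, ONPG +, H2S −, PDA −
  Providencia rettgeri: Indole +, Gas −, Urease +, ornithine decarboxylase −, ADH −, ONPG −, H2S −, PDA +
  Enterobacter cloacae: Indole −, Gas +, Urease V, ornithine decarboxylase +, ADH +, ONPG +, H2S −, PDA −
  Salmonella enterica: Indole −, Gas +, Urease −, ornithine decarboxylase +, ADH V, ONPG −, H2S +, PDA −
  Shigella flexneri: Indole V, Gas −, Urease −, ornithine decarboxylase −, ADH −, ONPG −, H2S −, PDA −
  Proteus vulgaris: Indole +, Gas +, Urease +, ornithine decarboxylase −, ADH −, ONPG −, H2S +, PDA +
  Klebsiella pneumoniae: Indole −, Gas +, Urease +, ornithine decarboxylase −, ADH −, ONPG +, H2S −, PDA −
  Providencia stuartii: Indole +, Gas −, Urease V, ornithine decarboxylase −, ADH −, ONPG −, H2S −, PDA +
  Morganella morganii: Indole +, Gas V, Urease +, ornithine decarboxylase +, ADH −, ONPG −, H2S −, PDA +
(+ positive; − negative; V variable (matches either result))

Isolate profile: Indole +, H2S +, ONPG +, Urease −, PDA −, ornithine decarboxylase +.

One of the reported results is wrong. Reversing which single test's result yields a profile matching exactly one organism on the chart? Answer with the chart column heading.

As reported, no row in the chart matches all 6 reactions.
Reversing H2S → 2 organisms match (not unique).
Reversing Indole → still no organism matches.
Reversing ONPG (to −) → unique match: Edwardsiella tarda.
Reversing ornithine decarboxylase → still no organism matches.
Reversing PDA → still no organism matches.
Reversing Urease → still no organism matches.

ONPG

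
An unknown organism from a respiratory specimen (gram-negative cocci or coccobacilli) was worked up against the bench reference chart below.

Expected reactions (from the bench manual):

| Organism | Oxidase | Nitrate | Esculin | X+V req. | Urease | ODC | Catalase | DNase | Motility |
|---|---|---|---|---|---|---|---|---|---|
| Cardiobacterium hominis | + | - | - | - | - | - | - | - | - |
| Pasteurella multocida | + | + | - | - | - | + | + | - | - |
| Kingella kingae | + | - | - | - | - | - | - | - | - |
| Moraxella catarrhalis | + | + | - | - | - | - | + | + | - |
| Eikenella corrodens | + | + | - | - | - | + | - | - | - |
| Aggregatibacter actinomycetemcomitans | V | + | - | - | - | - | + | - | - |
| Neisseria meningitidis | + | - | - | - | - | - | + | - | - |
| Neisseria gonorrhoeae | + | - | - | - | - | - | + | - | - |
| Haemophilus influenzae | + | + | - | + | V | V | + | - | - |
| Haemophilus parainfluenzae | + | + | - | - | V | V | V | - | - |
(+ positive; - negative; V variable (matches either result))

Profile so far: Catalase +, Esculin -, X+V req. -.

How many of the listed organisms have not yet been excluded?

6

Catalase +: excludes Cardiobacterium hominis, Kingella kingae, Eikenella corrodens — 7 left.
X+V req. -: excludes Haemophilus influenzae — 6 left.
Esculin -: all 6 remaining candidates are consistent.
Still consistent: Aggregatibacter actinomycetemcomitans, Haemophilus parainfluenzae, Moraxella catarrhalis, Neisseria gonorrhoeae, Neisseria meningitidis, Pasteurella multocida.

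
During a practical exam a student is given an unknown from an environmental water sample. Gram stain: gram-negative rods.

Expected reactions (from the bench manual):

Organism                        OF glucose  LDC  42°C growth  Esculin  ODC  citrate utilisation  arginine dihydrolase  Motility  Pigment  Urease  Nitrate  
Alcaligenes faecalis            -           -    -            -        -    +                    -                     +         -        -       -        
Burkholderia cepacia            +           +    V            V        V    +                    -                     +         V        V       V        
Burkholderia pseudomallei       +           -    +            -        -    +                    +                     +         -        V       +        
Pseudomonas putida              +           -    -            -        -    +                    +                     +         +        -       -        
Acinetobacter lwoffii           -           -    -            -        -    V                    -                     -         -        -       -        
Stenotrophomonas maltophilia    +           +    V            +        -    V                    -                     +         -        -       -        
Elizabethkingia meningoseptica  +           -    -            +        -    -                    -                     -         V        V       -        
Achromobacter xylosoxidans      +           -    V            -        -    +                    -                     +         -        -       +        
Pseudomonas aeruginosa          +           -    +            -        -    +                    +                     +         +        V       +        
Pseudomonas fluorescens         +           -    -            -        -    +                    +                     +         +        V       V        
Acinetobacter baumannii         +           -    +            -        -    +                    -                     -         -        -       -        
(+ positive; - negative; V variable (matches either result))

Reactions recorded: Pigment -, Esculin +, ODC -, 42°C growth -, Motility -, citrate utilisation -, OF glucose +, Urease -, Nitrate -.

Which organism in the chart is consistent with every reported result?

Elizabethkingia meningoseptica

OF glucose +: excludes Alcaligenes faecalis, Acinetobacter lwoffii — 9 left.
Motility -: excludes 7 organisms — 2 left.
42°C growth -: excludes Acinetobacter baumannii — 1 left.
Esculin +: the one remaining candidate is consistent.
citrate utilisation -: the one remaining candidate is consistent.
Urease -: the one remaining candidate is consistent.
Pigment -: the one remaining candidate is consistent.
Nitrate -: the one remaining candidate is consistent.
ODC -: the one remaining candidate is consistent.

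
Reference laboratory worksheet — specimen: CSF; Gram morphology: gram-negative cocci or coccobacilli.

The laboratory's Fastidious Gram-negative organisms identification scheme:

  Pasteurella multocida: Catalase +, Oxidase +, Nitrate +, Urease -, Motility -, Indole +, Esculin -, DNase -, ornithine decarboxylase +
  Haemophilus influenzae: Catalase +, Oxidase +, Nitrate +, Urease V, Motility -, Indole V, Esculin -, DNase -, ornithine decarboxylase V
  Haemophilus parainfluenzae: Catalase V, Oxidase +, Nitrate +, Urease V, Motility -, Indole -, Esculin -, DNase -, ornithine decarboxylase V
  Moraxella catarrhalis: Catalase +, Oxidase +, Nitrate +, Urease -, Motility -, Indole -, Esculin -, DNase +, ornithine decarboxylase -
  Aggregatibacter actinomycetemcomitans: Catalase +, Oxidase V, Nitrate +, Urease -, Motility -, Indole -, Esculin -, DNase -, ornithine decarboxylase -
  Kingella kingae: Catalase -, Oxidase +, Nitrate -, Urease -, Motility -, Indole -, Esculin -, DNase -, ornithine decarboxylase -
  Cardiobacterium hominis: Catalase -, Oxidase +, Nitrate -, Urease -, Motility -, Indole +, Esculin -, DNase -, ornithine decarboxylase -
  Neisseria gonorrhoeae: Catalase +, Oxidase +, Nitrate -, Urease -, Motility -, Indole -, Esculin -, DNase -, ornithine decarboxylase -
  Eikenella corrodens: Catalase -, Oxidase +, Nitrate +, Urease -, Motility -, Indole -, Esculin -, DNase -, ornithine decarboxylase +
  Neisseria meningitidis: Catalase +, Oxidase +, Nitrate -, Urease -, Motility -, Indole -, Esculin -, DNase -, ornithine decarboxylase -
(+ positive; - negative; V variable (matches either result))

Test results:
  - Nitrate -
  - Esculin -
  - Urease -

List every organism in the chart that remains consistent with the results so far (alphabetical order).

Cardiobacterium hominis, Kingella kingae, Neisseria gonorrhoeae, Neisseria meningitidis

Esculin -: all 10 remaining candidates are consistent.
Nitrate -: excludes 6 organisms — 4 left.
Urease -: all 4 remaining candidates are consistent.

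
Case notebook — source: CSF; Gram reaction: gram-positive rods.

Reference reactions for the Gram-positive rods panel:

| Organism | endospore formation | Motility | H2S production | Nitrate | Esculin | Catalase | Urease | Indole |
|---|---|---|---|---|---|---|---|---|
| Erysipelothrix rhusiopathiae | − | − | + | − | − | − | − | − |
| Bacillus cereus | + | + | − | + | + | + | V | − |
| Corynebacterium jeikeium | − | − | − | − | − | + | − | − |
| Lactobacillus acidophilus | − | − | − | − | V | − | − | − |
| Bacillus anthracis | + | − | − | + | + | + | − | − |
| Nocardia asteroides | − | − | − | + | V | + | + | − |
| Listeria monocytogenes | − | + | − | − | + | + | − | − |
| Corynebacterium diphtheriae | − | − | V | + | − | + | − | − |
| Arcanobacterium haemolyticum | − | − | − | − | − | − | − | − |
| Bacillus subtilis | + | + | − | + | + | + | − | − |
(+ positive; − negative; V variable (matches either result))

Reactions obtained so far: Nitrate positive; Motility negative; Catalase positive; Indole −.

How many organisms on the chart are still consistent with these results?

Motility −: excludes Bacillus cereus, Listeria monocytogenes, Bacillus subtilis — 7 left.
Catalase +: excludes Erysipelothrix rhusiopathiae, Lactobacillus acidophilus, Arcanobacterium haemolyticum — 4 left.
Indole −: all 4 remaining candidates are consistent.
Nitrate +: excludes Corynebacterium jeikeium — 3 left.
Still consistent: Bacillus anthracis, Corynebacterium diphtheriae, Nocardia asteroides.

3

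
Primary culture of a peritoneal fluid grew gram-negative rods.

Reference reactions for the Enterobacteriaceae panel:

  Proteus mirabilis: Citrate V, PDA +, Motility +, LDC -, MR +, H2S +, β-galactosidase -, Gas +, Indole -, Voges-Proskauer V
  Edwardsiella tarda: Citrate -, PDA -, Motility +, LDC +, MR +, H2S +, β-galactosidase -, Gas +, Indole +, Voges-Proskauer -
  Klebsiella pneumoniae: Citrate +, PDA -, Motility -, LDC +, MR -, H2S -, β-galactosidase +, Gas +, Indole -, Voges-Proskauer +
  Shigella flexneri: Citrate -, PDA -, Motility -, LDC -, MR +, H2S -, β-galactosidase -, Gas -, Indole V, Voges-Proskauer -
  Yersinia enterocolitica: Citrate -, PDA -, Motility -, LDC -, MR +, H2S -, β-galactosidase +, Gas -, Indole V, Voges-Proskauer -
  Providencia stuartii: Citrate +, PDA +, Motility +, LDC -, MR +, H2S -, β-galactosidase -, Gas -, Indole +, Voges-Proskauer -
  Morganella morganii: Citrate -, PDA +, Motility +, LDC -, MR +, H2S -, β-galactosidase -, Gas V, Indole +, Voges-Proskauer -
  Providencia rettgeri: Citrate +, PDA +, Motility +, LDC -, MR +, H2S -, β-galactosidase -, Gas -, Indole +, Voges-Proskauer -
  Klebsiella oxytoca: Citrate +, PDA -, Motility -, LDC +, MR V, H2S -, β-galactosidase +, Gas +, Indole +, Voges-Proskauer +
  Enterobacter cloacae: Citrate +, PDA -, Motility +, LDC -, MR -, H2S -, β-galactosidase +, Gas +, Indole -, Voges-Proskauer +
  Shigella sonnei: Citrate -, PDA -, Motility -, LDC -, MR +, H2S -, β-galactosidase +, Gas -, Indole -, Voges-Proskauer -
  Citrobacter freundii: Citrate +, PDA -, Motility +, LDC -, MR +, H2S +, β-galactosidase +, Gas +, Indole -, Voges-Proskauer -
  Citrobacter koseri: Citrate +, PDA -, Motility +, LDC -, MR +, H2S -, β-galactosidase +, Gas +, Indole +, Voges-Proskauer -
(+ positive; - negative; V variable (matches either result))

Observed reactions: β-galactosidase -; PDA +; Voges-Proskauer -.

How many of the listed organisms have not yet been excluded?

4

PDA +: excludes 9 organisms — 4 left.
Voges-Proskauer -: all 4 remaining candidates are consistent.
β-galactosidase -: all 4 remaining candidates are consistent.
Still consistent: Morganella morganii, Proteus mirabilis, Providencia rettgeri, Providencia stuartii.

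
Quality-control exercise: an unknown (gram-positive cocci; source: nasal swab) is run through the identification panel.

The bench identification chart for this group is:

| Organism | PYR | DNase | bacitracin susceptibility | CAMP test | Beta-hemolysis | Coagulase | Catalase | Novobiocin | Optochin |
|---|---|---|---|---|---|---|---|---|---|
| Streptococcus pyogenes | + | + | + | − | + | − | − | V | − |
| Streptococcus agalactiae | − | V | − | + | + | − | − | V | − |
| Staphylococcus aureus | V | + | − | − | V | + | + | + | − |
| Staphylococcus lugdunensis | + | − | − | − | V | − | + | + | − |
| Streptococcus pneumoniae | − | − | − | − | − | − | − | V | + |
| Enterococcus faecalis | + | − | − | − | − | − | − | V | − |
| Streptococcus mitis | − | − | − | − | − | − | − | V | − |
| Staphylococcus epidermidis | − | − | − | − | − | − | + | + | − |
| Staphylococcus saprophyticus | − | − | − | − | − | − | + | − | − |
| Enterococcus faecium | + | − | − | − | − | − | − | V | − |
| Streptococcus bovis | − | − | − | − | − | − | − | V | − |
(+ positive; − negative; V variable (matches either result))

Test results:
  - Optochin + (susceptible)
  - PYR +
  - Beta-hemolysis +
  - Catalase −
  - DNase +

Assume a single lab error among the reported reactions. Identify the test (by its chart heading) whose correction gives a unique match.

As reported, no row in the chart matches all 5 reactions.
Reversing PYR → still no organism matches.
Reversing Beta-hemolysis → still no organism matches.
Reversing Optochin (to −) → unique match: Streptococcus pyogenes.
Reversing Catalase → still no organism matches.
Reversing DNase → still no organism matches.

Optochin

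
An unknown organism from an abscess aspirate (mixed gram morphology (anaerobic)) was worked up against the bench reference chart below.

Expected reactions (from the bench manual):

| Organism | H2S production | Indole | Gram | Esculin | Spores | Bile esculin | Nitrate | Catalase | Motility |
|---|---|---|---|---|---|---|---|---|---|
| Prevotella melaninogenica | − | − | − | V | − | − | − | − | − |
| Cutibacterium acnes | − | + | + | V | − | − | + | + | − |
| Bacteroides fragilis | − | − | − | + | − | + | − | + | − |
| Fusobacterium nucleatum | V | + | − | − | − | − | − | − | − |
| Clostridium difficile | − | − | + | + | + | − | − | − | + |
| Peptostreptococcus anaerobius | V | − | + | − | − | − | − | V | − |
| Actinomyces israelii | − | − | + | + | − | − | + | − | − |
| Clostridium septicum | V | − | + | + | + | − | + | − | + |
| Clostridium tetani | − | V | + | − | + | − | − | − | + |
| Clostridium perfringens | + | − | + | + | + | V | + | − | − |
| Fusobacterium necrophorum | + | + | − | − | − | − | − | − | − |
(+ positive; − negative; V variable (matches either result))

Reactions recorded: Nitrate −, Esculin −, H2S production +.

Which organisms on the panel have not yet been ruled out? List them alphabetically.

Fusobacterium necrophorum, Fusobacterium nucleatum, Peptostreptococcus anaerobius

H2S production +: excludes 6 organisms — 5 left.
Esculin −: excludes Clostridium septicum, Clostridium perfringens — 3 left.
Nitrate −: all 3 remaining candidates are consistent.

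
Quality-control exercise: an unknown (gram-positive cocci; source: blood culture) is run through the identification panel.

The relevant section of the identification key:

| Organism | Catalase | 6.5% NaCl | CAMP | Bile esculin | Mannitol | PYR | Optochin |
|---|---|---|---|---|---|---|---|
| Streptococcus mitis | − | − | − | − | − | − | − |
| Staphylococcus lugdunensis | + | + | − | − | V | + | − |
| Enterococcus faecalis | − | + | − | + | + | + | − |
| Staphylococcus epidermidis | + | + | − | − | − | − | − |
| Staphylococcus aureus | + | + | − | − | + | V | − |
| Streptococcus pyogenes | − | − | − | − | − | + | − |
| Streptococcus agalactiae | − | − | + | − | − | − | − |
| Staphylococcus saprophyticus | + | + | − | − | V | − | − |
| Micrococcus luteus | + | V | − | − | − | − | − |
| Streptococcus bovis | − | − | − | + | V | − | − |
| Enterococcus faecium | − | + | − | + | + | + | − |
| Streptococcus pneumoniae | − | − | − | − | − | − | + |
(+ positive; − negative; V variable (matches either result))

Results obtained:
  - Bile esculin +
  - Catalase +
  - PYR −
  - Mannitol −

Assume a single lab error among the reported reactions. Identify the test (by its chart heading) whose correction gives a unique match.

Catalase

As reported, no row in the chart matches all 4 reactions.
Reversing PYR → still no organism matches.
Reversing Bile esculin → 3 organisms match (not unique).
Reversing Mannitol → still no organism matches.
Reversing Catalase (to −) → unique match: Streptococcus bovis.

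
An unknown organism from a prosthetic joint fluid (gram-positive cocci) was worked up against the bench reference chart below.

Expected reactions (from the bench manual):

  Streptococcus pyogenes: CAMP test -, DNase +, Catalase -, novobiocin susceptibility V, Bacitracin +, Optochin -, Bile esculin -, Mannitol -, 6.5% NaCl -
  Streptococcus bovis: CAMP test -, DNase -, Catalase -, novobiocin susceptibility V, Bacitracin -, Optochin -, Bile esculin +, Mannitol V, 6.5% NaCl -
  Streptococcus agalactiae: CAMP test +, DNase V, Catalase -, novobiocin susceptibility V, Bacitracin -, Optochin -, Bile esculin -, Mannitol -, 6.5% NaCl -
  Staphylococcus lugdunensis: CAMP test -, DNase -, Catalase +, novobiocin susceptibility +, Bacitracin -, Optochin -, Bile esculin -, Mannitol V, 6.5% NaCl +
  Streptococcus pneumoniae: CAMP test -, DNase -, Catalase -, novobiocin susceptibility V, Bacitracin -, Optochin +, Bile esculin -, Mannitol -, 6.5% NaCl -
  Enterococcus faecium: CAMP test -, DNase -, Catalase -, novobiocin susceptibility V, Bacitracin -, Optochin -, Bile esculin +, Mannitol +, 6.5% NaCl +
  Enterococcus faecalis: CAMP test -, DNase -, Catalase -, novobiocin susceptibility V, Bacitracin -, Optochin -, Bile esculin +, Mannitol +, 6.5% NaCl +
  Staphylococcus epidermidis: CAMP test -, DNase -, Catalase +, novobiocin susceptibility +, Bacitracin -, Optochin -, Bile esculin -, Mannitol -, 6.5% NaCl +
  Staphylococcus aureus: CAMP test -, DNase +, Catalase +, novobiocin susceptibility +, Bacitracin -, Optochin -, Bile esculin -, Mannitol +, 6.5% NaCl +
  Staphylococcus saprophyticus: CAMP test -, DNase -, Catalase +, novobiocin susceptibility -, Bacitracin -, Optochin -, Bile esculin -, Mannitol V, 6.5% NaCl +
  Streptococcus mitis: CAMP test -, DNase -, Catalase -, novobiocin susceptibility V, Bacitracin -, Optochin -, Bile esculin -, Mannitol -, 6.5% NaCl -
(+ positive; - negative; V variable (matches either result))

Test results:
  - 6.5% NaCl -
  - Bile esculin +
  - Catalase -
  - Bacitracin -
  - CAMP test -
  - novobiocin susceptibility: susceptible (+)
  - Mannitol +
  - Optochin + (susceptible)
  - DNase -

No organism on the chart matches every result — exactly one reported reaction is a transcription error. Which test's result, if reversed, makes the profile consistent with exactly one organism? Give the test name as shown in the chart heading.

Optochin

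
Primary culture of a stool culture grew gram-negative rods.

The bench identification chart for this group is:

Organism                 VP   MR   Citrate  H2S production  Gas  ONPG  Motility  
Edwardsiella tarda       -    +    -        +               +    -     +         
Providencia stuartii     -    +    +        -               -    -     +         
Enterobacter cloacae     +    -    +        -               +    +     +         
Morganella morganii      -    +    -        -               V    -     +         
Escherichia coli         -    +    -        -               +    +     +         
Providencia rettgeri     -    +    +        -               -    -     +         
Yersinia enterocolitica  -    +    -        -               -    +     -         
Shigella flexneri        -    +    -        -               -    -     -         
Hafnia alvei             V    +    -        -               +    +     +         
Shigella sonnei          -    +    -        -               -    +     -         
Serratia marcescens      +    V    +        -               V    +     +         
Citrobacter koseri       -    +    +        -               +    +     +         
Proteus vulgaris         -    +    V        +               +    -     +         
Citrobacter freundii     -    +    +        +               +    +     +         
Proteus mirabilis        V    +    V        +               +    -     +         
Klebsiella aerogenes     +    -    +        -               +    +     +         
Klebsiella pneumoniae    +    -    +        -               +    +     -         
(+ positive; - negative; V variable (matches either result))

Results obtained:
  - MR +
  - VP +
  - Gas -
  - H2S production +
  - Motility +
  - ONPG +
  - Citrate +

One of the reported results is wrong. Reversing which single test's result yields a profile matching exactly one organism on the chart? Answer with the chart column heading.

H2S production

As reported, no row in the chart matches all 7 reactions.
Reversing H2S production (to -) → unique match: Serratia marcescens.
Reversing VP → still no organism matches.
Reversing Motility → still no organism matches.
Reversing Gas → still no organism matches.
Reversing Citrate → still no organism matches.
Reversing MR → still no organism matches.
Reversing ONPG → still no organism matches.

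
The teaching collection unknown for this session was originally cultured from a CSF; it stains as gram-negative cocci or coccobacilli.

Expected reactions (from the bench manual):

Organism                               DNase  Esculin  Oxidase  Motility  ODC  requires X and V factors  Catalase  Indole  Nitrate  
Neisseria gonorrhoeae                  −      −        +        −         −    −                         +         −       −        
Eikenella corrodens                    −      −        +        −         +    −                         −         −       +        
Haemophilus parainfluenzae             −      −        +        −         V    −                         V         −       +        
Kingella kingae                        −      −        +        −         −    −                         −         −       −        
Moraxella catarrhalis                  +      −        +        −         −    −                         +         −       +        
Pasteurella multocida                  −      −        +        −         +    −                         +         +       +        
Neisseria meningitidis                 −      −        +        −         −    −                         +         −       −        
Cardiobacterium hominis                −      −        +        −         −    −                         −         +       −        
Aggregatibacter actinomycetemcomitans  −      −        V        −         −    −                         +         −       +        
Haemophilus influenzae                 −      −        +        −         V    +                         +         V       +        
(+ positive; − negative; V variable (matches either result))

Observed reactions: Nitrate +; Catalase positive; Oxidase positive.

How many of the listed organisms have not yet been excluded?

5

Oxidase +: all 10 remaining candidates are consistent.
Nitrate +: excludes Neisseria gonorrhoeae, Kingella kingae, Neisseria meningitidis, Cardiobacterium hominis — 6 left.
Catalase +: excludes Eikenella corrodens — 5 left.
Still consistent: Aggregatibacter actinomycetemcomitans, Haemophilus influenzae, Haemophilus parainfluenzae, Moraxella catarrhalis, Pasteurella multocida.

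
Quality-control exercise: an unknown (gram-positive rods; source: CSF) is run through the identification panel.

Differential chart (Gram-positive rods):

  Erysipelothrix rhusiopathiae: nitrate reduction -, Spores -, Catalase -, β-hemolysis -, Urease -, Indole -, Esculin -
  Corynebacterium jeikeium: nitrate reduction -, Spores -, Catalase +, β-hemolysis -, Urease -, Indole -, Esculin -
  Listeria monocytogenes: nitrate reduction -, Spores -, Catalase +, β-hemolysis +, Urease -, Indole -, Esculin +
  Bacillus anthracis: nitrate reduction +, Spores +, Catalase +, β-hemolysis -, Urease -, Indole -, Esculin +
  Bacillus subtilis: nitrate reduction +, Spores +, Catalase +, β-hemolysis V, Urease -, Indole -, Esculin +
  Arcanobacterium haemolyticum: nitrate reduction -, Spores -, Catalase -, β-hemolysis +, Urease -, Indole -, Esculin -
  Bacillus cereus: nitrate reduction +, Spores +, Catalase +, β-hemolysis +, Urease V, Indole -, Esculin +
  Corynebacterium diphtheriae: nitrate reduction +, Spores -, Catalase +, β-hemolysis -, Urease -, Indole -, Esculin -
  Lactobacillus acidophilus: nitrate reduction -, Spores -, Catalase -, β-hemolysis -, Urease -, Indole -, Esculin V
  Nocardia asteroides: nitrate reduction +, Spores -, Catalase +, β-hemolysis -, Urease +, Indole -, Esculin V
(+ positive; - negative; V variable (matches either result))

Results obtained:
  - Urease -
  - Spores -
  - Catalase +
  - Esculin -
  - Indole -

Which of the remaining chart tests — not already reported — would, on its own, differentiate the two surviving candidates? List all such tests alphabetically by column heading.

nitrate reduction

Esculin -: excludes Listeria monocytogenes, Bacillus anthracis, Bacillus subtilis, Bacillus cereus — 6 left.
Catalase +: excludes Erysipelothrix rhusiopathiae, Arcanobacterium haemolyticum, Lactobacillus acidophilus — 3 left.
Indole -: all 3 remaining candidates are consistent.
Spores -: all 3 remaining candidates are consistent.
Urease -: excludes Nocardia asteroides — 2 left.
Two candidates remain: Corynebacterium diphtheriae and Corynebacterium jeikeium.
  nitrate reduction: Corynebacterium diphtheriae +, Corynebacterium jeikeium - — discriminates.
  β-hemolysis: - vs - — same for both, does not separate.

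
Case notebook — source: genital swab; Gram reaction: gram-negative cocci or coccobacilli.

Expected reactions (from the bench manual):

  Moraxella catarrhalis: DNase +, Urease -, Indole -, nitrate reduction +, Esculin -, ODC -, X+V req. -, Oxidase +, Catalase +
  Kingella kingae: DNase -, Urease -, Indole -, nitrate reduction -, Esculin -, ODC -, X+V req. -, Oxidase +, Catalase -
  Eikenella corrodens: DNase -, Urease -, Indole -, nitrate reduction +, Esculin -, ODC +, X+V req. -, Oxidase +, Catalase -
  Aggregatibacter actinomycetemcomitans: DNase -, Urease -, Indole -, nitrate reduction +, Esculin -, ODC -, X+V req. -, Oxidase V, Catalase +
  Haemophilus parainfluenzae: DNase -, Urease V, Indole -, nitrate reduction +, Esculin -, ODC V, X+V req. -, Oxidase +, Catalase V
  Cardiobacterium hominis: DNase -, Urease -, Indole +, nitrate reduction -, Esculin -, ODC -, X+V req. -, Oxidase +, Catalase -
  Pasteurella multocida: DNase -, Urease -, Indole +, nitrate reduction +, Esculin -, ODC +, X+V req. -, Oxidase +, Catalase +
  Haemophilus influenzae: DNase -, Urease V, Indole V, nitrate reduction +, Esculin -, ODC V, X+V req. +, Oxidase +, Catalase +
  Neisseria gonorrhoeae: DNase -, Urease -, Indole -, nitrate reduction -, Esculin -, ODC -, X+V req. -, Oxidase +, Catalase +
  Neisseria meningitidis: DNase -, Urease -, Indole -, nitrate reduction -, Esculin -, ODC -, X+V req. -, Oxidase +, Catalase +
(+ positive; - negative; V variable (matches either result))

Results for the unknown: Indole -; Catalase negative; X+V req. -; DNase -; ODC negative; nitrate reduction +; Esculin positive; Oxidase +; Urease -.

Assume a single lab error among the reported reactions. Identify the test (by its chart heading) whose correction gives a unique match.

As reported, no row in the chart matches all 9 reactions.
Reversing Catalase → still no organism matches.
Reversing DNase → still no organism matches.
Reversing Esculin (to -) → unique match: Haemophilus parainfluenzae.
Reversing Oxidase → still no organism matches.
Reversing Indole → still no organism matches.
Reversing X+V req. → still no organism matches.
Reversing nitrate reduction → still no organism matches.
Reversing ODC → still no organism matches.
Reversing Urease → still no organism matches.

Esculin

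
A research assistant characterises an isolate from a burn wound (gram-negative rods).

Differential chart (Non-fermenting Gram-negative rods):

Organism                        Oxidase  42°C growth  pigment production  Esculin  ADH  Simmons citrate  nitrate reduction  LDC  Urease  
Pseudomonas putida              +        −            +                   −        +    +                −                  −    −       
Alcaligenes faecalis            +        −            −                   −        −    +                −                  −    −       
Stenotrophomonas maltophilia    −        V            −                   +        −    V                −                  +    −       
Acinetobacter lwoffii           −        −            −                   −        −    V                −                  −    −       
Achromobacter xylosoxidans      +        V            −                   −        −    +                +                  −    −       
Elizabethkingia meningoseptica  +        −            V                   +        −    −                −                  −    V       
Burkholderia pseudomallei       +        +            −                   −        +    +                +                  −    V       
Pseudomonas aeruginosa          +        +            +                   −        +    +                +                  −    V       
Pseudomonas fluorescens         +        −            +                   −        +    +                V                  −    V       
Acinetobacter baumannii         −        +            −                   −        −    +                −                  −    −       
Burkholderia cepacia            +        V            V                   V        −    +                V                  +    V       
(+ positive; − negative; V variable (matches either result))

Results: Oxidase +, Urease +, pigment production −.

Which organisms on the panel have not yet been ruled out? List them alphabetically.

Urease +: excludes 6 organisms — 5 left.
pigment production −: excludes Pseudomonas aeruginosa, Pseudomonas fluorescens — 3 left.
Oxidase +: all 3 remaining candidates are consistent.

Burkholderia cepacia, Burkholderia pseudomallei, Elizabethkingia meningoseptica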